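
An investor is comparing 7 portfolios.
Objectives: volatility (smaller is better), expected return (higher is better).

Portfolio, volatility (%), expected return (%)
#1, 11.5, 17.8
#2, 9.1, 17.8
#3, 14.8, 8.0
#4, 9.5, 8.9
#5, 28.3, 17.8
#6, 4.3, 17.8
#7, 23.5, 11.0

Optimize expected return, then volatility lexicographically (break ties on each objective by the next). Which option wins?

First maximize expected return: best is 17.8, kept {#1, #2, #5, #6}.
Then minimize volatility: best is 4.3, kept {#6}.

#6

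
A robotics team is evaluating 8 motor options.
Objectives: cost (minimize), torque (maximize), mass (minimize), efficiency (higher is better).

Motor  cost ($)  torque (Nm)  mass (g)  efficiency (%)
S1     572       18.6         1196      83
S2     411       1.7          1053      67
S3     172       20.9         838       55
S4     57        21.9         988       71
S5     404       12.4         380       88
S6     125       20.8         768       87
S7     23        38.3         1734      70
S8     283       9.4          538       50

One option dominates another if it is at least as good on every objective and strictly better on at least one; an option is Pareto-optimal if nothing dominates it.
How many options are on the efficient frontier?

S1: dominated by S6 (cost 125≤572, torque 20.8≥18.6, mass 768≤1196, efficiency 87≥83).
S2: dominated by S4 (cost 57≤411, torque 21.9≥1.7, mass 988≤1053, efficiency 71≥67).
S3: not dominated.
S4: not dominated.
S5: not dominated (best mass).
S6: not dominated.
S7: not dominated (best cost).
S8: not dominated.
Pareto-optimal: S3, S4, S5, S6, S7, S8 → 6.

6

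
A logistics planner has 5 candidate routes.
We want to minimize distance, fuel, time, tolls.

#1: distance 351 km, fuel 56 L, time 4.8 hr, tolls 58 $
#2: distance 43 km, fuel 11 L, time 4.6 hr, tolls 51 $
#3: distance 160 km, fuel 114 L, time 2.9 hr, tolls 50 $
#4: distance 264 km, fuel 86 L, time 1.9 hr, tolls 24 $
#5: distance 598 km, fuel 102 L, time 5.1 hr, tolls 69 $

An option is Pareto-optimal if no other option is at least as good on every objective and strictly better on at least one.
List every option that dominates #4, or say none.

none

#1: worse on distance (351 vs 264).
#2: worse on time (4.6 vs 1.9).
#3: worse on fuel (114 vs 86).
#5: worse on distance (598 vs 264).
No option dominates #4.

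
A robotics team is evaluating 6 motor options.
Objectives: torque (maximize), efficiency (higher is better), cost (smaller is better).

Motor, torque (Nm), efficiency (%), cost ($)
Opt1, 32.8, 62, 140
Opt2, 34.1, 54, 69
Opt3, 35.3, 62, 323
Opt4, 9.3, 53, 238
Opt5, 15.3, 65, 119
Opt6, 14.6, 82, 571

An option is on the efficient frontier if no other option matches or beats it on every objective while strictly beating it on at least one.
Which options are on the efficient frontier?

Opt1, Opt2, Opt3, Opt5, Opt6

Opt1: not dominated.
Opt2: not dominated (best cost).
Opt3: not dominated (best torque).
Opt4: dominated by Opt1 (torque 32.8≥9.3, efficiency 62≥53, cost 140≤238).
Opt5: not dominated.
Opt6: not dominated (best efficiency).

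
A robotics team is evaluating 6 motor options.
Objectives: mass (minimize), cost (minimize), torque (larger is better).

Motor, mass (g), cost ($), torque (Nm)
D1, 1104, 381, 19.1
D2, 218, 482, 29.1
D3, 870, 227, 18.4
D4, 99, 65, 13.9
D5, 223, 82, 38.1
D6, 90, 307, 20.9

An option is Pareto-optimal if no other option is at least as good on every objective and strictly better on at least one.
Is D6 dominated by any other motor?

D1: worse on mass (1104 vs 90).
D2: worse on mass (218 vs 90).
D3: worse on mass (870 vs 90).
D4: worse on mass (99 vs 90).
D5: worse on mass (223 vs 90).
No option is at least as good as D6 on every objective and strictly better on one.

No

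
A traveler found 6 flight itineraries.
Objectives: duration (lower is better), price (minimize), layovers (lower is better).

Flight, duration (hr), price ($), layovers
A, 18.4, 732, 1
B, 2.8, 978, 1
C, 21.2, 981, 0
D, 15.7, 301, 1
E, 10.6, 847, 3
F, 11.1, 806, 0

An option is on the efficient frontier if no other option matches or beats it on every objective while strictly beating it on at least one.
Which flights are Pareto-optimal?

B, D, E, F

A: dominated by D (duration 15.7≤18.4, price 301≤732, layovers 1≤1).
B: not dominated (best duration).
C: dominated by F (duration 11.1≤21.2, price 806≤981, layovers 0≤0).
D: not dominated (best price).
E: not dominated.
F: not dominated.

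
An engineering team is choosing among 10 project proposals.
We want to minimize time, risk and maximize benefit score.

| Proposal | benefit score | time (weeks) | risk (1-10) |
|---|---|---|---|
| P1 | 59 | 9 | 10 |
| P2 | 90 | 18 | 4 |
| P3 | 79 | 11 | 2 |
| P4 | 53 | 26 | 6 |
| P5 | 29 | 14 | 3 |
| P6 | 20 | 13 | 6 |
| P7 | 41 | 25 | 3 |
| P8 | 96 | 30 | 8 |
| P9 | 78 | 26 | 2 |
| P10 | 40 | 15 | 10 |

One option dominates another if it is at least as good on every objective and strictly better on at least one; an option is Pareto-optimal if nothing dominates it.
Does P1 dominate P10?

P1 vs P10: benefit score 59≥40, time 9≤15, risk 10≤10 — P1 is at least as good on every objective with at least one strict improvement.

Yes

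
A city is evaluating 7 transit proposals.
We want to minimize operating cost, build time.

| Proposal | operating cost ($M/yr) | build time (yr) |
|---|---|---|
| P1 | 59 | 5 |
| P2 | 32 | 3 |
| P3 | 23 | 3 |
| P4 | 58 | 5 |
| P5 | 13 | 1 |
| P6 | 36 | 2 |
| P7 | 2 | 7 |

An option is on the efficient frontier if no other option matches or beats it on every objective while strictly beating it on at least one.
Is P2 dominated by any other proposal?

Yes

P3 vs P2: operating cost 23≤32, build time 3≤3 — P3 is at least as good on every objective and strictly better on at least one, so P3 dominates P2.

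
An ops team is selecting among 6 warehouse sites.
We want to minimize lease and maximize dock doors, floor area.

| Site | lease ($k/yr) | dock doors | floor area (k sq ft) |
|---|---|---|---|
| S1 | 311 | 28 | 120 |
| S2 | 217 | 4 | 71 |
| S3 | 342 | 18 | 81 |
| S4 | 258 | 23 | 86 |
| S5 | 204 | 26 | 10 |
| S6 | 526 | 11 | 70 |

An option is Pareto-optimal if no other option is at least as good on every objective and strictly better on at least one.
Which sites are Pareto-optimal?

S1, S2, S4, S5

S1: not dominated (best dock doors).
S2: not dominated.
S3: dominated by S1 (lease 311≤342, dock doors 28≥18, floor area 120≥81).
S4: not dominated.
S5: not dominated (best lease).
S6: dominated by S1 (lease 311≤526, dock doors 28≥11, floor area 120≥70).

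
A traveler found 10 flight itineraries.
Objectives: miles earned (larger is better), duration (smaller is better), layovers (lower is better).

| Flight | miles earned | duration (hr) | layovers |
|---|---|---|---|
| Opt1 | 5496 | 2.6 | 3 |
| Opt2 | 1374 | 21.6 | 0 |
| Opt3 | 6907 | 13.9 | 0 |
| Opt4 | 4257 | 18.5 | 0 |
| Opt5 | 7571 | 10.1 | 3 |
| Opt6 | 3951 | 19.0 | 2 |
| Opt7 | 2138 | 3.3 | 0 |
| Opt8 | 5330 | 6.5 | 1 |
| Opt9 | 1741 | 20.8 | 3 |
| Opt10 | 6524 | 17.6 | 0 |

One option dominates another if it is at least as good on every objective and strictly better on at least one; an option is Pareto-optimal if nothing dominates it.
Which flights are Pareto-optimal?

Opt1: not dominated (best duration).
Opt2: dominated by Opt3 (miles earned 6907≥1374, duration 13.9≤21.6, layovers 0≤0).
Opt3: not dominated.
Opt4: dominated by Opt3 (miles earned 6907≥4257, duration 13.9≤18.5, layovers 0≤0).
Opt5: not dominated (best miles earned).
Opt6: dominated by Opt3 (miles earned 6907≥3951, duration 13.9≤19.0, layovers 0≤2).
Opt7: not dominated.
Opt8: not dominated.
Opt9: dominated by Opt1 (miles earned 5496≥1741, duration 2.6≤20.8, layovers 3≤3).
Opt10: dominated by Opt3 (miles earned 6907≥6524, duration 13.9≤17.6, layovers 0≤0).

Opt1, Opt3, Opt5, Opt7, Opt8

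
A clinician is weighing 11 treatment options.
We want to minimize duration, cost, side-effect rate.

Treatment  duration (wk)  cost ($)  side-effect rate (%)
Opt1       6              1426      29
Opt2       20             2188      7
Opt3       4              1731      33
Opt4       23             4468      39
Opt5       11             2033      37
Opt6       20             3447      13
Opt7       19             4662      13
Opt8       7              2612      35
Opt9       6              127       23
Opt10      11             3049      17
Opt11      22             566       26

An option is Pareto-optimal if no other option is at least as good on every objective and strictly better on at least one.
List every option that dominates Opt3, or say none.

Opt1: worse on duration (6 vs 4).
Opt2: worse on duration (20 vs 4).
Opt4: worse on duration (23 vs 4).
Opt5: worse on duration (11 vs 4).
Opt6: worse on duration (20 vs 4).
Opt7: worse on duration (19 vs 4).
Opt8: worse on duration (7 vs 4).
Opt9: worse on duration (6 vs 4).
Opt10: worse on duration (11 vs 4).
Opt11: worse on duration (22 vs 4).
No option dominates Opt3.

none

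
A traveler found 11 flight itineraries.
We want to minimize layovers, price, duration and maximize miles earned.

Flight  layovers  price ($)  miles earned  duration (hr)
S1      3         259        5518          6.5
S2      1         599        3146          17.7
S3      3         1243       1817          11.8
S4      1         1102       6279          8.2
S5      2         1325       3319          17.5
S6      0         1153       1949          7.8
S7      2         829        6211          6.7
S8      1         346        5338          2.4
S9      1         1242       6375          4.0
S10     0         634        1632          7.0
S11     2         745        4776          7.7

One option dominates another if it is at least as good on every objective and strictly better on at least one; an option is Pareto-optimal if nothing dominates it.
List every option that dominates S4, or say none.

S1: worse on layovers (3 vs 1).
S2: worse on miles earned (3146 vs 6279).
S3: worse on layovers (3 vs 1).
S5: worse on layovers (2 vs 1).
S6: worse on price (1153 vs 1102).
S7: worse on layovers (2 vs 1).
S8: worse on miles earned (5338 vs 6279).
S9: worse on price (1242 vs 1102).
S10: worse on miles earned (1632 vs 6279).
S11: worse on layovers (2 vs 1).
No option dominates S4.

none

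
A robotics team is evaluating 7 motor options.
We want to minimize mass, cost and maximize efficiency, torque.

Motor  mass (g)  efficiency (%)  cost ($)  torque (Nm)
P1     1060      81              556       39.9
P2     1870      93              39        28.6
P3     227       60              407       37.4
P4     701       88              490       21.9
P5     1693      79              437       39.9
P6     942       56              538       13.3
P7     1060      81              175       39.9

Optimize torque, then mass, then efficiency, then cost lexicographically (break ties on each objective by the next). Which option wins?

P7

First maximize torque: best is 39.9, kept {P1, P5, P7}.
Then minimize mass: best is 1060, kept {P1, P7}.
Then maximize efficiency: best is 81, kept {P1, P7}.
Then minimize cost: best is 175, kept {P7}.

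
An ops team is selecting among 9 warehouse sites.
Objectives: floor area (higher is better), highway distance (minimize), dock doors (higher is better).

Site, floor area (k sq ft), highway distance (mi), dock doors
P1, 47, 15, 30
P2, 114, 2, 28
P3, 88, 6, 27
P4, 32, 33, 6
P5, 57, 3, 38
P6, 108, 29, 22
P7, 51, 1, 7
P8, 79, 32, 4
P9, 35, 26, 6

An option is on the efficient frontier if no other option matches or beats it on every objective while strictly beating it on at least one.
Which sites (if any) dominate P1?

P5

P5: floor area 57≥47, highway distance 3≤15, dock doors 38≥30 — dominates P1.
Others (P2, P3, P4, P6, P7, P8, P9) are each worse than P1 on at least one objective.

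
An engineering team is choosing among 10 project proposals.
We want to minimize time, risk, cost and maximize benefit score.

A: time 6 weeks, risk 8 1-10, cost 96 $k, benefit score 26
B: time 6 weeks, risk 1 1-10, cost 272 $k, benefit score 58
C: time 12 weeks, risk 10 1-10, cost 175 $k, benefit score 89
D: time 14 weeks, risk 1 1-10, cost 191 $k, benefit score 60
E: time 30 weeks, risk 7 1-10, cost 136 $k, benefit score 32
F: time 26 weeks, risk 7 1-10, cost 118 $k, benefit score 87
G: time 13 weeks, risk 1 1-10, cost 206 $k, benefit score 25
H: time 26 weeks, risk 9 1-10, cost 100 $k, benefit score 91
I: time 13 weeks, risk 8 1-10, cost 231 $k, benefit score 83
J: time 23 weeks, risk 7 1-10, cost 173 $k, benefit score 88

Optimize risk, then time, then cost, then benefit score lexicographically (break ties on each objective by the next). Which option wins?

B

First minimize risk: best is 1, kept {B, D, G}.
Then minimize time: best is 6, kept {B}.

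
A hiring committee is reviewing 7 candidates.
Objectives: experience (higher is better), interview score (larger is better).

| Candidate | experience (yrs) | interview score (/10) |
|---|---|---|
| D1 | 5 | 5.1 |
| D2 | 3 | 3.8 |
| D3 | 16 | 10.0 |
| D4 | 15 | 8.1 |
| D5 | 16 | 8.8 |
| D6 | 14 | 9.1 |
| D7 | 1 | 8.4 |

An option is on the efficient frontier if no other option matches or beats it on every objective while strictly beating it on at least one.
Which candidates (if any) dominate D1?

D3: experience 16≥5, interview score 10.0≥5.1 — dominates D1.
D4: experience 15≥5, interview score 8.1≥5.1 — dominates D1.
D5: experience 16≥5, interview score 8.8≥5.1 — dominates D1.
D6: experience 14≥5, interview score 9.1≥5.1 — dominates D1.
Others (D2, D7) are each worse than D1 on at least one objective.

D3, D4, D5, D6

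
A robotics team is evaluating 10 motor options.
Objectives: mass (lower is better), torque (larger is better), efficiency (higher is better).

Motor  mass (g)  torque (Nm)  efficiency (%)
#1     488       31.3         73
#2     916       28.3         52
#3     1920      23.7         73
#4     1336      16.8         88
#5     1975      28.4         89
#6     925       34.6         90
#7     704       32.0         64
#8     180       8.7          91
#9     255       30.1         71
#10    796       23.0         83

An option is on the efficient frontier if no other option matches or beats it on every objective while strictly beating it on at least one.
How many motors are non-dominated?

#1: not dominated.
#2: dominated by #1 (mass 488≤916, torque 31.3≥28.3, efficiency 73≥52).
#3: dominated by #1 (mass 488≤1920, torque 31.3≥23.7, efficiency 73≥73).
#4: dominated by #6 (mass 925≤1336, torque 34.6≥16.8, efficiency 90≥88).
#5: dominated by #6 (mass 925≤1975, torque 34.6≥28.4, efficiency 90≥89).
#6: not dominated (best torque).
#7: not dominated.
#8: not dominated (best mass).
#9: not dominated.
#10: not dominated.
Pareto-optimal: #1, #6, #7, #8, #9, #10 → 6.

6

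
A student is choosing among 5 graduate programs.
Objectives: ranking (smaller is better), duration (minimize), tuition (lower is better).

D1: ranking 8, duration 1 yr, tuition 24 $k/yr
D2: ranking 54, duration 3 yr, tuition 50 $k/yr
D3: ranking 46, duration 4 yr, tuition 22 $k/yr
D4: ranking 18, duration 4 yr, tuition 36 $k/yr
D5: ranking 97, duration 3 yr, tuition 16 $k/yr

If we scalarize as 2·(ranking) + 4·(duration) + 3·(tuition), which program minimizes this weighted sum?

D1: 2·8 + 4·1 + 3·24 = 92
D2: 2·54 + 4·3 + 3·50 = 270
D3: 2·46 + 4·4 + 3·22 = 174
D4: 2·18 + 4·4 + 3·36 = 160
D5: 2·97 + 4·3 + 3·16 = 254
Lowest: D1 at 92.

D1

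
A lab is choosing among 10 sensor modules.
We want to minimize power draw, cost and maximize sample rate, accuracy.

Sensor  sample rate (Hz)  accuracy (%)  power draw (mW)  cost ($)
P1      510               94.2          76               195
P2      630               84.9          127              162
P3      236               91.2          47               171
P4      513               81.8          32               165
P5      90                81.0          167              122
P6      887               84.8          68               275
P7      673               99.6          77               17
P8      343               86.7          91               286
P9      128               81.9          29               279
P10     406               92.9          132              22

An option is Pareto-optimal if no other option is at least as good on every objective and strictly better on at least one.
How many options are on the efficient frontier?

6

P1: not dominated.
P2: dominated by P7 (sample rate 673≥630, accuracy 99.6≥84.9, power draw 77≤127, cost 17≤162).
P3: not dominated.
P4: not dominated.
P5: dominated by P7 (sample rate 673≥90, accuracy 99.6≥81.0, power draw 77≤167, cost 17≤122).
P6: not dominated (best sample rate).
P7: not dominated (best accuracy).
P8: dominated by P1 (sample rate 510≥343, accuracy 94.2≥86.7, power draw 76≤91, cost 195≤286).
P9: not dominated (best power draw).
P10: dominated by P7 (sample rate 673≥406, accuracy 99.6≥92.9, power draw 77≤132, cost 17≤22).
Pareto-optimal: P1, P3, P4, P6, P7, P9 → 6.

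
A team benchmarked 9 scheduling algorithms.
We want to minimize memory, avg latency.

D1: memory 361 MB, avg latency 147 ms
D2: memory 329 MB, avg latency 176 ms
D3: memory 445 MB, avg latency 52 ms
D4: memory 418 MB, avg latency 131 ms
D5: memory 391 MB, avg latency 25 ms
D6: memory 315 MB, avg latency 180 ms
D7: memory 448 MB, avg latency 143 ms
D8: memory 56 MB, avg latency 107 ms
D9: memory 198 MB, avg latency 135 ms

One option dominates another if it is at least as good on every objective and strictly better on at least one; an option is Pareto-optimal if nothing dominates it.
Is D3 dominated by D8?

No

D8 vs D3: D8 is worse on avg latency (107 vs 52), so it does not dominate D3.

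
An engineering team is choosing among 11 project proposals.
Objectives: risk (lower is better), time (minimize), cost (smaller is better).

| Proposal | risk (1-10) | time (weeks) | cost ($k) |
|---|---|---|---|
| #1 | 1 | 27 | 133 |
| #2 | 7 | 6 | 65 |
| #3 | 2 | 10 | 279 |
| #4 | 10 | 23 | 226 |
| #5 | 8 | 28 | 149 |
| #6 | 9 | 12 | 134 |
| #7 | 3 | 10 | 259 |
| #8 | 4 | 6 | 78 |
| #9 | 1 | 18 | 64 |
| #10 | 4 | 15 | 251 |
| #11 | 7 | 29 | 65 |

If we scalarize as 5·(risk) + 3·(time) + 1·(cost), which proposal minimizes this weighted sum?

#8

#1: 5·1 + 3·27 + 1·133 = 219
#2: 5·7 + 3·6 + 1·65 = 118
#3: 5·2 + 3·10 + 1·279 = 319
#4: 5·10 + 3·23 + 1·226 = 345
#5: 5·8 + 3·28 + 1·149 = 273
#6: 5·9 + 3·12 + 1·134 = 215
#7: 5·3 + 3·10 + 1·259 = 304
#8: 5·4 + 3·6 + 1·78 = 116
#9: 5·1 + 3·18 + 1·64 = 123
#10: 5·4 + 3·15 + 1·251 = 316
#11: 5·7 + 3·29 + 1·65 = 187
Lowest: #8 at 116.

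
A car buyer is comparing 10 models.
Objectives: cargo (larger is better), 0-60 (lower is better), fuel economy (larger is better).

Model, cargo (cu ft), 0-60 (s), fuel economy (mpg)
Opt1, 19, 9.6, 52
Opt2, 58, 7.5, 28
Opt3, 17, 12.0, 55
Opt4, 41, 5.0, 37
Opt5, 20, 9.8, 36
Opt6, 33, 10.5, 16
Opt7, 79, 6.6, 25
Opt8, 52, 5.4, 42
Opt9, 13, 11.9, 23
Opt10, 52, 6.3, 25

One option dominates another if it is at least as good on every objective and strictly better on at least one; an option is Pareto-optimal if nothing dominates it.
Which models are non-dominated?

Opt1, Opt2, Opt3, Opt4, Opt7, Opt8

Opt1: not dominated.
Opt2: not dominated.
Opt3: not dominated (best fuel economy).
Opt4: not dominated (best 0-60).
Opt5: dominated by Opt4 (cargo 41≥20, 0-60 5.0≤9.8, fuel economy 37≥36).
Opt6: dominated by Opt2 (cargo 58≥33, 0-60 7.5≤10.5, fuel economy 28≥16).
Opt7: not dominated (best cargo).
Opt8: not dominated.
Opt9: dominated by Opt1 (cargo 19≥13, 0-60 9.6≤11.9, fuel economy 52≥23).
Opt10: dominated by Opt8 (cargo 52≥52, 0-60 5.4≤6.3, fuel economy 42≥25).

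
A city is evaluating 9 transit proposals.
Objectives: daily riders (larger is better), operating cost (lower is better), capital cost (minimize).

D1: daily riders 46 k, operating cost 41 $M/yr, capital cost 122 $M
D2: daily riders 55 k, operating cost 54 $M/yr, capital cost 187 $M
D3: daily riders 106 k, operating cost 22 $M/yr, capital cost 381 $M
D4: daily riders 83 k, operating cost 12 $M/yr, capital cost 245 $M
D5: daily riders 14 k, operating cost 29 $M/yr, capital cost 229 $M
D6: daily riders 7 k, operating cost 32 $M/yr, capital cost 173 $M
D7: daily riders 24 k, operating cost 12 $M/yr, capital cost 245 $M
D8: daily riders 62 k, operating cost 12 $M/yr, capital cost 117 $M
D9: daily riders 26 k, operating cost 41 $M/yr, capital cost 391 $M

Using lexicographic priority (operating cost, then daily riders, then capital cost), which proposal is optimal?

First minimize operating cost: best is 12, kept {D4, D7, D8}.
Then maximize daily riders: best is 83, kept {D4}.

D4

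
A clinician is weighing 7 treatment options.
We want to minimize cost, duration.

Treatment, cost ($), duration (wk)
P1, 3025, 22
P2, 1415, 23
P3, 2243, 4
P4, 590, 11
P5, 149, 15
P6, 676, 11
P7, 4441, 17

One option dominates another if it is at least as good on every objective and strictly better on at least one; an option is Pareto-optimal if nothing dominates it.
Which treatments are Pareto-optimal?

P3, P4, P5

P1: dominated by P3 (cost 2243≤3025, duration 4≤22).
P2: dominated by P4 (cost 590≤1415, duration 11≤23).
P3: not dominated (best duration).
P4: not dominated.
P5: not dominated (best cost).
P6: dominated by P4 (cost 590≤676, duration 11≤11).
P7: dominated by P3 (cost 2243≤4441, duration 4≤17).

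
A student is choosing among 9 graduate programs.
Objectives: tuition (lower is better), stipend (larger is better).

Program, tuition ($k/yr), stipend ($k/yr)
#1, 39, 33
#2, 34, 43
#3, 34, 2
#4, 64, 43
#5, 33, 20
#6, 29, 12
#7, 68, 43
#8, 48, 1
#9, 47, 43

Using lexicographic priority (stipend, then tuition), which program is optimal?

#2

First maximize stipend: best is 43, kept {#2, #4, #7, #9}.
Then minimize tuition: best is 34, kept {#2}.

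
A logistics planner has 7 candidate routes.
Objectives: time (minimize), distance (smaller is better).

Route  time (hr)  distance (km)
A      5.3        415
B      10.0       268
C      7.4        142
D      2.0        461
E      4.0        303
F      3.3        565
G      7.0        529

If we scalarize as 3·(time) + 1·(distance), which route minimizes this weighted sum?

C

A: 3·5.3 + 1·415 = 430.9
B: 3·10.0 + 1·268 = 298.0
C: 3·7.4 + 1·142 = 164.2
D: 3·2.0 + 1·461 = 467.0
E: 3·4.0 + 1·303 = 315.0
F: 3·3.3 + 1·565 = 574.9
G: 3·7.0 + 1·529 = 550.0
Lowest: C at 164.2.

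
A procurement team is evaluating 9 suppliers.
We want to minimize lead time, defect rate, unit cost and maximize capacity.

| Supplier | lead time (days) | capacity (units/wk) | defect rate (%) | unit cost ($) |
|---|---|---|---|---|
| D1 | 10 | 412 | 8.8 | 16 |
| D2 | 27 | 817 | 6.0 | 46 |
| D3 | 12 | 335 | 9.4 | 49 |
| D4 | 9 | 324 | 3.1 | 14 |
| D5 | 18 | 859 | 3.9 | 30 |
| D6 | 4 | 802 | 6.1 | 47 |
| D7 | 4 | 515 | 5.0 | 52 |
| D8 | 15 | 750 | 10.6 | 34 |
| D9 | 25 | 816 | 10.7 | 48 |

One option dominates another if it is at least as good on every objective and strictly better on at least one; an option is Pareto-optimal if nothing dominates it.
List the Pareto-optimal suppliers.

D1, D4, D5, D6, D7, D8

D1: not dominated.
D2: dominated by D5 (lead time 18≤27, capacity 859≥817, defect rate 3.9≤6.0, unit cost 30≤46).
D3: dominated by D1 (lead time 10≤12, capacity 412≥335, defect rate 8.8≤9.4, unit cost 16≤49).
D4: not dominated (best defect rate).
D5: not dominated (best capacity).
D6: not dominated.
D7: not dominated.
D8: not dominated.
D9: dominated by D5 (lead time 18≤25, capacity 859≥816, defect rate 3.9≤10.7, unit cost 30≤48).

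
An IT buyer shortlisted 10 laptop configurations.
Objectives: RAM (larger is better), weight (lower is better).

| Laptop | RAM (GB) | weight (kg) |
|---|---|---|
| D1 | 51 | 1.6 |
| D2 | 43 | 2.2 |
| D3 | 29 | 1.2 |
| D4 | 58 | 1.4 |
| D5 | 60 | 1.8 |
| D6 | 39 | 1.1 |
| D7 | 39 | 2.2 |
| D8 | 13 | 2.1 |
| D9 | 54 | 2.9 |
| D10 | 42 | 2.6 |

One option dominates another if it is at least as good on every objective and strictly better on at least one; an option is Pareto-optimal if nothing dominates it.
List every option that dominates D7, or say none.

D1: RAM 51≥39, weight 1.6≤2.2 — dominates D7.
D2: RAM 43≥39, weight 2.2≤2.2 — dominates D7.
D4: RAM 58≥39, weight 1.4≤2.2 — dominates D7.
D5: RAM 60≥39, weight 1.8≤2.2 — dominates D7.
D6: RAM 39≥39, weight 1.1≤2.2 — dominates D7.
Others (D3, D8, D9, D10) are each worse than D7 on at least one objective.

D1, D2, D4, D5, D6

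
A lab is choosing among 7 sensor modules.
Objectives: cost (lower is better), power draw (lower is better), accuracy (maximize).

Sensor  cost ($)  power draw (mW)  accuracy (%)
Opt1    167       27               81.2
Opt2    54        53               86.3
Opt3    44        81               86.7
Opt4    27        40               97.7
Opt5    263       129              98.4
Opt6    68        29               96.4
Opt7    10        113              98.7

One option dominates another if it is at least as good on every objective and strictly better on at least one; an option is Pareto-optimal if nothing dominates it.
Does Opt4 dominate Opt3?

Opt4 vs Opt3: cost 27≤44, power draw 40≤81, accuracy 97.7≥86.7 — Opt4 is at least as good on every objective with at least one strict improvement.

Yes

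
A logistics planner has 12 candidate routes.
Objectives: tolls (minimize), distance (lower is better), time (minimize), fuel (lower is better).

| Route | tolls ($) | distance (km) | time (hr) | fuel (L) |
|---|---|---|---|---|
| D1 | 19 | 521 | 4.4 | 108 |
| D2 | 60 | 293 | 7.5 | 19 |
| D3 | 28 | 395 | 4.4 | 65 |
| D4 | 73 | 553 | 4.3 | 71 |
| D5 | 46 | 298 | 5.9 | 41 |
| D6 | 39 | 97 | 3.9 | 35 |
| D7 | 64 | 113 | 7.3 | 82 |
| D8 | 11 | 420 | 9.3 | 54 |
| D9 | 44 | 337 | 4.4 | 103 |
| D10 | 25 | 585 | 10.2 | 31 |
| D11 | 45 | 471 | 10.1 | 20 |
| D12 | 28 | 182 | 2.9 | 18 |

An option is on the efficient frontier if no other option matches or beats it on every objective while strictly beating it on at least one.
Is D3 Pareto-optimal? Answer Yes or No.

D12 vs D3: tolls 28≤28, distance 182≤395, time 2.9≤4.4, fuel 18≤65 — D12 is at least as good on every objective and strictly better on at least one, so D12 dominates D3.

No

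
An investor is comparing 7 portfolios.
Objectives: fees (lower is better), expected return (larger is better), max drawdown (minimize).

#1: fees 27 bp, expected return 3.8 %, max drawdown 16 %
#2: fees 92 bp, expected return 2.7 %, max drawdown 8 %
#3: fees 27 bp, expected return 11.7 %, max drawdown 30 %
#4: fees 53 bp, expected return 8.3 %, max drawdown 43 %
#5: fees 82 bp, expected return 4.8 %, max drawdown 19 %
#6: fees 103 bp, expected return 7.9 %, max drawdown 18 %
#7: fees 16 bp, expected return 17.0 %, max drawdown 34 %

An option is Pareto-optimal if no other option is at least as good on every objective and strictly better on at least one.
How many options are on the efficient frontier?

6

#1: not dominated.
#2: not dominated (best max drawdown).
#3: not dominated.
#4: dominated by #3 (fees 27≤53, expected return 11.7≥8.3, max drawdown 30≤43).
#5: not dominated.
#6: not dominated.
#7: not dominated (best fees).
Pareto-optimal: #1, #2, #3, #5, #6, #7 → 6.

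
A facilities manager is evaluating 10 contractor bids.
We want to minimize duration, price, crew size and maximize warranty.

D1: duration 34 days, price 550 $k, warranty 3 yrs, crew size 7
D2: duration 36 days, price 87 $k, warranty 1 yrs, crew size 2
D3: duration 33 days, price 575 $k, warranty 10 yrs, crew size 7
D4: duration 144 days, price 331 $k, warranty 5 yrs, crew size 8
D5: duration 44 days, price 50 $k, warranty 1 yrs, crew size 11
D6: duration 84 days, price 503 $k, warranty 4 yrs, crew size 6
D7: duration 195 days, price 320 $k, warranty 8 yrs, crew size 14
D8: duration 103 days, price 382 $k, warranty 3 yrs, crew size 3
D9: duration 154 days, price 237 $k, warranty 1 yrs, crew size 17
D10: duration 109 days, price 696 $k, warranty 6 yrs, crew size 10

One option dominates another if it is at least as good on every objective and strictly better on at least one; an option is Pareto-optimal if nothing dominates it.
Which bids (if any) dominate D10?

D3

D3: duration 33≤109, price 575≤696, warranty 10≥6, crew size 7≤10 — dominates D10.
Others (D1, D2, D4, D5, D6, D7, D8, D9) are each worse than D10 on at least one objective.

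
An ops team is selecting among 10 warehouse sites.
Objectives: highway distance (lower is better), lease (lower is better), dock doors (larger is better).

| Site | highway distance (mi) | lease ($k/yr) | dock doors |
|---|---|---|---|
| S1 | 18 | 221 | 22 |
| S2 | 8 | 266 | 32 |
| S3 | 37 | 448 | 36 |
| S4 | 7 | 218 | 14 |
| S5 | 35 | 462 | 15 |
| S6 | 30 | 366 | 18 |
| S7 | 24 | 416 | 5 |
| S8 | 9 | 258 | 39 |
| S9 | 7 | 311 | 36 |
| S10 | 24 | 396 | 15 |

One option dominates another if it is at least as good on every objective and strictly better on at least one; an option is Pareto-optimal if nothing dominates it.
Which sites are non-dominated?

S1, S2, S4, S8, S9

S1: not dominated.
S2: not dominated.
S3: dominated by S8 (highway distance 9≤37, lease 258≤448, dock doors 39≥36).
S4: not dominated (best lease).
S5: dominated by S1 (highway distance 18≤35, lease 221≤462, dock doors 22≥15).
S6: dominated by S1 (highway distance 18≤30, lease 221≤366, dock doors 22≥18).
S7: dominated by S1 (highway distance 18≤24, lease 221≤416, dock doors 22≥5).
S8: not dominated (best dock doors).
S9: not dominated.
S10: dominated by S1 (highway distance 18≤24, lease 221≤396, dock doors 22≥15).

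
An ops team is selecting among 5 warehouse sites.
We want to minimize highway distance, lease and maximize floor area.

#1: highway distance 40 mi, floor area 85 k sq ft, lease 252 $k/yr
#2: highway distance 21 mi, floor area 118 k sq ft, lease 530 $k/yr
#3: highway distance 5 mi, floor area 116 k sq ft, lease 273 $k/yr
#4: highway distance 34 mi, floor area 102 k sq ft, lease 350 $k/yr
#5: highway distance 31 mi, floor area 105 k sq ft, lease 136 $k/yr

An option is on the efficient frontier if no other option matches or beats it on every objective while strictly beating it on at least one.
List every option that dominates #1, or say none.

#5

#5: highway distance 31≤40, floor area 105≥85, lease 136≤252 — dominates #1.
Others (#2, #3, #4) are each worse than #1 on at least one objective.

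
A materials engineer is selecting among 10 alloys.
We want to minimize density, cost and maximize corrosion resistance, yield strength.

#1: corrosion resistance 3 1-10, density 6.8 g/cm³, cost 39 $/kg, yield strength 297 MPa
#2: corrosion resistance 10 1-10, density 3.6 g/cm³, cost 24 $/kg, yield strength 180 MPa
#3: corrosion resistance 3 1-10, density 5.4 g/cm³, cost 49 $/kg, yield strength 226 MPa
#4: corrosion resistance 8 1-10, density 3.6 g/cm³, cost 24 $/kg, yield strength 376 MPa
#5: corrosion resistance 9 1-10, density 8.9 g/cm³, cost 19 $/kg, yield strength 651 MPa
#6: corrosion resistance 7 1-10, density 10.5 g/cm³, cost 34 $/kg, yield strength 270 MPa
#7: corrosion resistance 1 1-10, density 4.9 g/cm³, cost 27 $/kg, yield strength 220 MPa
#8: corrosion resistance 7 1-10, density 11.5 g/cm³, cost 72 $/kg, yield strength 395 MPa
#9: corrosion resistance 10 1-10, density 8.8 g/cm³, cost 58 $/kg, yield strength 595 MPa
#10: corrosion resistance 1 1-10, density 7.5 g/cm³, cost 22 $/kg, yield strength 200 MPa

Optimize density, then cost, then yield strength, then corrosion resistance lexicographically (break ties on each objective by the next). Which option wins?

#4

First minimize density: best is 3.6, kept {#2, #4}.
Then minimize cost: best is 24, kept {#2, #4}.
Then maximize yield strength: best is 376, kept {#4}.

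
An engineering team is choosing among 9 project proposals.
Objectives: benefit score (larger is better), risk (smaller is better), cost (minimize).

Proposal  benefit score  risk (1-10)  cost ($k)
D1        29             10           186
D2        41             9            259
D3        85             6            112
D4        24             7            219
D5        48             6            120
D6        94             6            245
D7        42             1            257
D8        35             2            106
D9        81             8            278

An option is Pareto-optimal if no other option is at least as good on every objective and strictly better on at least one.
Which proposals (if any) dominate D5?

D3

D3: benefit score 85≥48, risk 6≤6, cost 112≤120 — dominates D5.
Others (D1, D2, D4, D6, D7, D8, D9) are each worse than D5 on at least one objective.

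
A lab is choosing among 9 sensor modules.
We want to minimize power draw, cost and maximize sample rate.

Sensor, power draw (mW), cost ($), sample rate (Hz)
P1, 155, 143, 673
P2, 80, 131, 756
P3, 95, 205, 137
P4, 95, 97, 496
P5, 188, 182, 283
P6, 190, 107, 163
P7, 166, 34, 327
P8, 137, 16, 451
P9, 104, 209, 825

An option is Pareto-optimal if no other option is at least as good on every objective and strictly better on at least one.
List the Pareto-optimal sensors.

P1: dominated by P2 (power draw 80≤155, cost 131≤143, sample rate 756≥673).
P2: not dominated (best power draw).
P3: dominated by P2 (power draw 80≤95, cost 131≤205, sample rate 756≥137).
P4: not dominated.
P5: dominated by P1 (power draw 155≤188, cost 143≤182, sample rate 673≥283).
P6: dominated by P4 (power draw 95≤190, cost 97≤107, sample rate 496≥163).
P7: dominated by P8 (power draw 137≤166, cost 16≤34, sample rate 451≥327).
P8: not dominated (best cost).
P9: not dominated (best sample rate).

P2, P4, P8, P9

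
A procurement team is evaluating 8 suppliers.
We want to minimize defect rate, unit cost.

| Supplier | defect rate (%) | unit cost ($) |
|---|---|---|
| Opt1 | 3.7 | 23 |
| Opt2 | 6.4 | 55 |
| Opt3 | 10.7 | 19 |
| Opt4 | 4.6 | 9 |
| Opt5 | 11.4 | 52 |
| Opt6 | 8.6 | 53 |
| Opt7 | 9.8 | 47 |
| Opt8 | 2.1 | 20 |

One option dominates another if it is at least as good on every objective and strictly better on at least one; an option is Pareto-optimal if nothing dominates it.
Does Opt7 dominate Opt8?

Opt7 vs Opt8: Opt7 is worse on defect rate (9.8 vs 2.1), so it does not dominate Opt8.

No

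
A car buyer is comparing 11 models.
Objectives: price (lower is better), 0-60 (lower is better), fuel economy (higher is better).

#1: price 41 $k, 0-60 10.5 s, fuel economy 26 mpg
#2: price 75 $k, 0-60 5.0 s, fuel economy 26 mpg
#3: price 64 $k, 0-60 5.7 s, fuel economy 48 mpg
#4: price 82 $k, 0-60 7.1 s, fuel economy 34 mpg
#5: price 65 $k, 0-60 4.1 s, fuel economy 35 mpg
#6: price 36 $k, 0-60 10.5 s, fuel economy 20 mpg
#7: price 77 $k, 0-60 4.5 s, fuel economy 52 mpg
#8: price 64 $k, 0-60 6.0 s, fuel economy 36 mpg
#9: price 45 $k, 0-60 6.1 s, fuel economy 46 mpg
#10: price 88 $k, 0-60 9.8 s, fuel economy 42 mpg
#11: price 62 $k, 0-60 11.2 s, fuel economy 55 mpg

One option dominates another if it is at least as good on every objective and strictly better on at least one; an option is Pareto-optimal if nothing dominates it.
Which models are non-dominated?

#1, #3, #5, #6, #7, #9, #11

#1: not dominated.
#2: dominated by #5 (price 65≤75, 0-60 4.1≤5.0, fuel economy 35≥26).
#3: not dominated.
#4: dominated by #3 (price 64≤82, 0-60 5.7≤7.1, fuel economy 48≥34).
#5: not dominated (best 0-60).
#6: not dominated (best price).
#7: not dominated.
#8: dominated by #3 (price 64≤64, 0-60 5.7≤6.0, fuel economy 48≥36).
#9: not dominated.
#10: dominated by #3 (price 64≤88, 0-60 5.7≤9.8, fuel economy 48≥42).
#11: not dominated (best fuel economy).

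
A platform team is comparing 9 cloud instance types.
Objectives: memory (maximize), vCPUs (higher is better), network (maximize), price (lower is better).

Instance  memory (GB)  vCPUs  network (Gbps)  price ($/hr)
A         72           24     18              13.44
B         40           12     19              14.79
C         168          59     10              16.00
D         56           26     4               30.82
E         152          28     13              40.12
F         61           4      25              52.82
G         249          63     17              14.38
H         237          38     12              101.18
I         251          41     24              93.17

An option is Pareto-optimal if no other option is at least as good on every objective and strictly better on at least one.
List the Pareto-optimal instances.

A: not dominated (best price).
B: not dominated.
C: dominated by G (memory 249≥168, vCPUs 63≥59, network 17≥10, price 14.38≤16.00).
D: dominated by C (memory 168≥56, vCPUs 59≥26, network 10≥4, price 16.00≤30.82).
E: dominated by G (memory 249≥152, vCPUs 63≥28, network 17≥13, price 14.38≤40.12).
F: not dominated (best network).
G: not dominated (best vCPUs).
H: dominated by G (memory 249≥237, vCPUs 63≥38, network 17≥12, price 14.38≤101.18).
I: not dominated (best memory).

A, B, F, G, I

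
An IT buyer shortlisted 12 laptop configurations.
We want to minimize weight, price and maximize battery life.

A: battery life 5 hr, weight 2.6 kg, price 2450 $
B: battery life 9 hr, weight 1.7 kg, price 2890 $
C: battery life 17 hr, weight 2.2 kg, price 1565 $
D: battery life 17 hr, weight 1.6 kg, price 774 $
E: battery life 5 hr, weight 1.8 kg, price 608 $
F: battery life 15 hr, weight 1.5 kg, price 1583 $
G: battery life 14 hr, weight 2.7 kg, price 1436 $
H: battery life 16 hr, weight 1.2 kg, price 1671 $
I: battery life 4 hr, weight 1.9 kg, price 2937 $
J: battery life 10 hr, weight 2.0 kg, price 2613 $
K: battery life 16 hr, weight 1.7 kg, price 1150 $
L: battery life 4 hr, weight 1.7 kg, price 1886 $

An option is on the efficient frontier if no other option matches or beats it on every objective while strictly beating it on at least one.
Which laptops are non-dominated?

D, E, F, H

A: dominated by C (battery life 17≥5, weight 2.2≤2.6, price 1565≤2450).
B: dominated by D (battery life 17≥9, weight 1.6≤1.7, price 774≤2890).
C: dominated by D (battery life 17≥17, weight 1.6≤2.2, price 774≤1565).
D: not dominated.
E: not dominated (best price).
F: not dominated.
G: dominated by D (battery life 17≥14, weight 1.6≤2.7, price 774≤1436).
H: not dominated (best weight).
I: dominated by B (battery life 9≥4, weight 1.7≤1.9, price 2890≤2937).
J: dominated by D (battery life 17≥10, weight 1.6≤2.0, price 774≤2613).
K: dominated by D (battery life 17≥16, weight 1.6≤1.7, price 774≤1150).
L: dominated by D (battery life 17≥4, weight 1.6≤1.7, price 774≤1886).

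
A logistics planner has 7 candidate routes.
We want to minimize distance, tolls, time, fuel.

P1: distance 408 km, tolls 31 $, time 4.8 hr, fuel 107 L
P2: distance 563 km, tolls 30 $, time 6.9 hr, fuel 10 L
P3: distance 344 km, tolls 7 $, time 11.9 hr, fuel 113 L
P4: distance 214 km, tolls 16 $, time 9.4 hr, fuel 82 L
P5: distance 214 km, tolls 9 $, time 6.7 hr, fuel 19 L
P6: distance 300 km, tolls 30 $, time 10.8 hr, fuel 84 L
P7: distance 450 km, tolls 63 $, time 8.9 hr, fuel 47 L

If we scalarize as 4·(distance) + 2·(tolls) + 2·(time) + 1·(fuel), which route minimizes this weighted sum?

P5

P1: 4·408 + 2·31 + 2·4.8 + 1·107 = 1810.6
P2: 4·563 + 2·30 + 2·6.9 + 1·10 = 2335.8
P3: 4·344 + 2·7 + 2·11.9 + 1·113 = 1526.8
P4: 4·214 + 2·16 + 2·9.4 + 1·82 = 988.8
P5: 4·214 + 2·9 + 2·6.7 + 1·19 = 906.4
P6: 4·300 + 2·30 + 2·10.8 + 1·84 = 1365.6
P7: 4·450 + 2·63 + 2·8.9 + 1·47 = 1990.8
Lowest: P5 at 906.4.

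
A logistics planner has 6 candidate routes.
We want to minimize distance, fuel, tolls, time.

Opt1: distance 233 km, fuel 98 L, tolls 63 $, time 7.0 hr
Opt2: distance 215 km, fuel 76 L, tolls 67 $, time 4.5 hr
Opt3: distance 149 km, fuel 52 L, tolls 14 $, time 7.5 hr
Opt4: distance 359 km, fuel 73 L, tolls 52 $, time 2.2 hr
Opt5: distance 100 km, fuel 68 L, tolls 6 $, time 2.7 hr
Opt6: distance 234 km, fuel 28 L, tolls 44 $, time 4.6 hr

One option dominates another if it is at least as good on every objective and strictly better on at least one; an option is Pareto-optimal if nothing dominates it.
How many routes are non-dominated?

4

Opt1: dominated by Opt5 (distance 100≤233, fuel 68≤98, tolls 6≤63, time 2.7≤7.0).
Opt2: dominated by Opt5 (distance 100≤215, fuel 68≤76, tolls 6≤67, time 2.7≤4.5).
Opt3: not dominated.
Opt4: not dominated (best time).
Opt5: not dominated (best distance).
Opt6: not dominated (best fuel).
Pareto-optimal: Opt3, Opt4, Opt5, Opt6 → 4.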